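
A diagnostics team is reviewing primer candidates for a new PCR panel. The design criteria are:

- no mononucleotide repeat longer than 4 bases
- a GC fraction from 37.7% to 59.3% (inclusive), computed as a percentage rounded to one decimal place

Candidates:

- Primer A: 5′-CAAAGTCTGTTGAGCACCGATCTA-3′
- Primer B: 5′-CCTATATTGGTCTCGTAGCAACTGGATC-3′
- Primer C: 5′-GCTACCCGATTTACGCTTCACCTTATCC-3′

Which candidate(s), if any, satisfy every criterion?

Primer A (24 nt, A=7 T=6 G=5 C=6): longest run = 3 ✓; GC 11/24 = 45.8% ✓ — passes.
Primer B (28 nt, A=6 T=9 G=6 C=7): longest run = 2 ✓; GC 13/28 = 46.4% ✓ — passes.
Primer C (28 nt, A=5 T=9 G=3 C=11): longest run = 3 ✓; GC 14/28 = 50.0% ✓ — passes.

Primer A, Primer B and Primer C.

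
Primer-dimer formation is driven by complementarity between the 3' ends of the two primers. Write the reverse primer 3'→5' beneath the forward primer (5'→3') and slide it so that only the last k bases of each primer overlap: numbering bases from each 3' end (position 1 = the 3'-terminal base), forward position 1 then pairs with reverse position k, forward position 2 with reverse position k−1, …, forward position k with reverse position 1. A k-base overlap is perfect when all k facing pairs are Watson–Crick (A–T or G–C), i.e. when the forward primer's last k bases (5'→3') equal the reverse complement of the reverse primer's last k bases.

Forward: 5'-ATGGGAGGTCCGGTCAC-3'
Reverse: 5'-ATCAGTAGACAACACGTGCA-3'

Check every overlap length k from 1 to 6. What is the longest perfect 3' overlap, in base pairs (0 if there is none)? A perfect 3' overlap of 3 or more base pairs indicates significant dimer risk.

Last 6 bases (5'→3') — forward …GGTCAC, reverse …CGTGCA.
Reverse complement of the reverse primer's last 6 bases: TGCACG; its first k bases are the reverse complement of the reverse primer's last k bases, so a perfect k-base overlap needs the forward primer's last k bases to equal them.
Comparing (forward last k vs required): k=1: C vs T ✗; k=2: AC vs TG ✗; k=3: CAC vs TGC ✗; k=4: TCAC vs TGCA ✗; k=5: GTCAC vs TGCAC ✗; k=6: GGTCAC vs TGCACG ✗.
No overlap length from 1 to 6 is perfect, so the longest perfect 3' overlap is 0.

Longest perfect overlap: 0 complementary base pairs; below the dimer-risk threshold (threshold 3).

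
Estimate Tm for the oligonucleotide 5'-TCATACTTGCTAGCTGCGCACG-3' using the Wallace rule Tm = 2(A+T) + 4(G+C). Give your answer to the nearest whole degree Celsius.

Base counts: A=4, T=6, G=5, C=7 (length 22).
Tm = 2·(4+6) + 4·(5+7) = 2·10 + 4·12 = 20 + 48 = 68°C.

68°C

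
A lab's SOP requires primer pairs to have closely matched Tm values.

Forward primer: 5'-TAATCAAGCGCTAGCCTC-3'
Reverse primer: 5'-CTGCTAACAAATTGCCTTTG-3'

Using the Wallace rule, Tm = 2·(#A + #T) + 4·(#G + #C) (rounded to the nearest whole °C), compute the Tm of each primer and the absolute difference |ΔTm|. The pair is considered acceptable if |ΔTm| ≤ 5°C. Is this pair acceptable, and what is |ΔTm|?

|ΔTm| = 2°C; the pair is acceptable.

Forward: A=5 T=4 G=3 C=6 → Tm = 2·9 + 4·9 = 54°C.
Reverse: A=5 T=7 G=3 C=5 → Tm = 2·12 + 4·8 = 56°C.
|ΔTm| = |54 − 56| = 2°C, ≤ 5°C.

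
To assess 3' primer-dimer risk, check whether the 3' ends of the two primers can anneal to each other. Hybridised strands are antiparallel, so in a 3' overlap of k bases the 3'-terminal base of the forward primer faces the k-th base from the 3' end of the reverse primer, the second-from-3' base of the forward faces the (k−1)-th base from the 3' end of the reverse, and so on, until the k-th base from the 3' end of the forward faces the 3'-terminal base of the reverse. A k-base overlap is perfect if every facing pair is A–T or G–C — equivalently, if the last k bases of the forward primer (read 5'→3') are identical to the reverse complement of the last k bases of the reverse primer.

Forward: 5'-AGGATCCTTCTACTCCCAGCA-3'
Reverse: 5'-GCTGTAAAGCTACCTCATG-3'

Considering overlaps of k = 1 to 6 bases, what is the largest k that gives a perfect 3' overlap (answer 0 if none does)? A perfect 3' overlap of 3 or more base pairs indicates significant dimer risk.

Longest perfect overlap: 2 complementary base pairs; below the dimer-risk threshold (threshold 3).

Last 6 bases (5'→3') — forward …CCAGCA, reverse …CTCATG.
Reverse complement of the reverse primer's last 6 bases: CATGAG; its first k bases are the reverse complement of the reverse primer's last k bases, so a perfect k-base overlap needs the forward primer's last k bases to equal them.
Comparing (forward last k vs required): k=1: A vs C ✗; k=2: CA vs CA ✓; k=3: GCA vs CAT ✗; k=4: AGCA vs CATG ✗; k=5: CAGCA vs CATGA ✗; k=6: CCAGCA vs CATGAG ✗.
Only k = 2 is perfect, so the longest perfect 3' overlap is 2.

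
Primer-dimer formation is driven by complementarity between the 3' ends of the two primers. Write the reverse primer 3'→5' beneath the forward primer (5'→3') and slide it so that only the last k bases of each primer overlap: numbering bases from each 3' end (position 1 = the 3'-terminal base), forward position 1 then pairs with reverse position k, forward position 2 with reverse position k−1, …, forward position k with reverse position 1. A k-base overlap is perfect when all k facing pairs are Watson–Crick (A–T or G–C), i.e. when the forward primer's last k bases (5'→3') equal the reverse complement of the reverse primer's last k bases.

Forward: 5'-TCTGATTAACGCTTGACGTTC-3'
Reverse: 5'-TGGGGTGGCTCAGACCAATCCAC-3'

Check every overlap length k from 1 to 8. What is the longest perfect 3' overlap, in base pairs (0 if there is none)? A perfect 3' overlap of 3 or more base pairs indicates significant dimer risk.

Longest perfect overlap: 0 complementary base pairs; below the dimer-risk threshold (threshold 3).

Last 8 bases (5'→3') — forward …TGACGTTC, reverse …CAATCCAC.
Reverse complement of the reverse primer's last 8 bases: GTGGATTG; its first k bases are the reverse complement of the reverse primer's last k bases, so a perfect k-base overlap needs the forward primer's last k bases to equal them.
Comparing (forward last k vs required): k=1: C vs G ✗; k=2: TC vs GT ✗; k=3: TTC vs GTG ✗; k=4: GTTC vs GTGG ✗; k=5: CGTTC vs GTGGA ✗; k=6: ACGTTC vs GTGGAT ✗; k=7: GACGTTC vs GTGGATT ✗; k=8: TGACGTTC vs GTGGATTG ✗.
No overlap length from 1 to 8 is perfect, so the longest perfect 3' overlap is 0.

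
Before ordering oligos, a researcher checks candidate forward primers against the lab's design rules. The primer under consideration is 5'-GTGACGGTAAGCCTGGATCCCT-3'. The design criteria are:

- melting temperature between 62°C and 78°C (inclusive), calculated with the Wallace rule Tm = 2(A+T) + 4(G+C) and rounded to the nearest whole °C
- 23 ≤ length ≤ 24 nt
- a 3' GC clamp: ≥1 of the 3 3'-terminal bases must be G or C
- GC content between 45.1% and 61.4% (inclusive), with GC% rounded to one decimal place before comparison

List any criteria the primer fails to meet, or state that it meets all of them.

Base counts: A=4, T=5, G=7, C=6 (length 22).
Tm: Tm = 2·9 + 4·13 = 70°C ✓
length: length 22, outside 23–24 ✗
GC clamp: 3' end CCT has 2 G/C ✓
GC content: GC 13/22 = 59.1% ✓

Fails: length.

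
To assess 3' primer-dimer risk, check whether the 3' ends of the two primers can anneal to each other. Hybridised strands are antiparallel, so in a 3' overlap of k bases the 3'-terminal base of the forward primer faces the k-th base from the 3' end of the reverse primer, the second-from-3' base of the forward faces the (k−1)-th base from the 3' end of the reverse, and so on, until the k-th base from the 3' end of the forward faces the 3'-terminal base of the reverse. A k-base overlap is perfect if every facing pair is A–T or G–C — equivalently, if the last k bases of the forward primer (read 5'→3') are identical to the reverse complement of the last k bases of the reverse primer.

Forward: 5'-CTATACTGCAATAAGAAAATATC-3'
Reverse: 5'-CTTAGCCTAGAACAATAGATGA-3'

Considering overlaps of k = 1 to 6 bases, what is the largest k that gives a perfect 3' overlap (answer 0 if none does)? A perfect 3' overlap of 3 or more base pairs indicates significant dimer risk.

Last 6 bases (5'→3') — forward …AATATC, reverse …AGATGA.
Reverse complement of the reverse primer's last 6 bases: TCATCT; its first k bases are the reverse complement of the reverse primer's last k bases, so a perfect k-base overlap needs the forward primer's last k bases to equal them.
Comparing (forward last k vs required): k=1: C vs T ✗; k=2: TC vs TC ✓; k=3: ATC vs TCA ✗; k=4: TATC vs TCAT ✗; k=5: ATATC vs TCATC ✗; k=6: AATATC vs TCATCT ✗.
Only k = 2 is perfect, so the longest perfect 3' overlap is 2.

Longest perfect overlap: 2 complementary base pairs; below the dimer-risk threshold (threshold 3).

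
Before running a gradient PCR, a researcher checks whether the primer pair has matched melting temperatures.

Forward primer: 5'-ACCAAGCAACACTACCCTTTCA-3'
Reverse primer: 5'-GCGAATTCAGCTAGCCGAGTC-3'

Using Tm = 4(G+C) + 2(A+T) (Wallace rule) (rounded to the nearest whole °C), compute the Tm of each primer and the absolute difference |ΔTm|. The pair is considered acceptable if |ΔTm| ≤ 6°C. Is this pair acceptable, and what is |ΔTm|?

Forward: A=8 T=4 G=1 C=9 → Tm = 2·12 + 4·10 = 64°C.
Reverse: A=5 T=4 G=6 C=6 → Tm = 2·9 + 4·12 = 66°C.
|ΔTm| = |64 − 66| = 2°C, ≤ 6°C.

|ΔTm| = 2°C; the pair is acceptable.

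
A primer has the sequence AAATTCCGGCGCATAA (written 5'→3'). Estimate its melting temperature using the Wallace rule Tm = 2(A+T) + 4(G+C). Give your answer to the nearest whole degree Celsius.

Base counts: A=6, T=3, G=3, C=4 (length 16).
Tm = 2·(6+3) + 4·(3+4) = 2·9 + 4·7 = 18 + 28 = 46°C.

46°C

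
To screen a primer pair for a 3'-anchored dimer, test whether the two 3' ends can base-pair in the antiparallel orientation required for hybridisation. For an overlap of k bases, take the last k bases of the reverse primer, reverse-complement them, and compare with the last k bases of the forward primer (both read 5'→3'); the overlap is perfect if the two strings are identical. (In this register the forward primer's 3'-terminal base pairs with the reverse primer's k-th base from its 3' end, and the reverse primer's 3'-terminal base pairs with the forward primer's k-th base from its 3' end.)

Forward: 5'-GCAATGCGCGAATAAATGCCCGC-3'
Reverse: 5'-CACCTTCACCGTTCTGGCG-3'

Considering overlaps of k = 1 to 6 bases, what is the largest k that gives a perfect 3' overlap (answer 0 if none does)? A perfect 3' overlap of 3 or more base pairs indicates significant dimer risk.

Last 6 bases (5'→3') — forward …GCCCGC, reverse …CTGGCG.
Reverse complement of the reverse primer's last 6 bases: CGCCAG; its first k bases are the reverse complement of the reverse primer's last k bases, so a perfect k-base overlap needs the forward primer's last k bases to equal them.
Comparing (forward last k vs required): k=1: C vs C ✓; k=2: GC vs CG ✗; k=3: CGC vs CGC ✓; k=4: CCGC vs CGCC ✗; k=5: CCCGC vs CGCCA ✗; k=6: GCCCGC vs CGCCAG ✗.
Perfect overlaps at k = 1, 3; the largest is 3.

Longest perfect overlap: 3 complementary base pairs; significant dimer risk (threshold 3).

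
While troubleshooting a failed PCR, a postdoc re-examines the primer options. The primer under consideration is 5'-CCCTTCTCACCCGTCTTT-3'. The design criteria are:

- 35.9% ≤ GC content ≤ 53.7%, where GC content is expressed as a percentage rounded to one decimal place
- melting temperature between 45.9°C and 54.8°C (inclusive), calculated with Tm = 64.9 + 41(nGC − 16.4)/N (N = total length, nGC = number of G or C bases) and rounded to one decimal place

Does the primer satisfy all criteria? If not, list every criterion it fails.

Fails: GC content.

Base counts: A=1, T=7, G=1, C=9 (length 18).
GC content: GC 10/18 = 55.6%, outside 35.9–53.7% ✗
Tm: Tm = 64.9 + 41·(10 − 16.4)/18 = 50.3°C ✓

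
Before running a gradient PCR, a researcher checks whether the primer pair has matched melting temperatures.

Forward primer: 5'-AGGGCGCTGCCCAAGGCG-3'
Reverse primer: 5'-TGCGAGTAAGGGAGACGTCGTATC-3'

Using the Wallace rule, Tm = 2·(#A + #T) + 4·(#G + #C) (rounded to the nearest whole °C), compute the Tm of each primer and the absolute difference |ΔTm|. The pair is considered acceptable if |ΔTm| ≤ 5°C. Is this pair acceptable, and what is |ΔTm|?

Forward: A=3 T=1 G=8 C=6 → Tm = 2·4 + 4·14 = 64°C.
Reverse: A=6 T=5 G=9 C=4 → Tm = 2·11 + 4·13 = 74°C.
|ΔTm| = |64 − 74| = 10°C, > 5°C.

|ΔTm| = 10°C; the pair is not acceptable.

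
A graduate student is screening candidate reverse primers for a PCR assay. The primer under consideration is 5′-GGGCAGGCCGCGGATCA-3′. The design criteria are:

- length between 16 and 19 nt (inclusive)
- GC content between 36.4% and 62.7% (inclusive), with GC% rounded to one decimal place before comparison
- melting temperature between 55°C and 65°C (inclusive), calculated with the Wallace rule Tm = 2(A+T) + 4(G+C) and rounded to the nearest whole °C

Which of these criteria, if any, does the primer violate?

Fails: GC content.

Base counts: A=3, T=1, G=8, C=5 (length 17).
length: length 17 ✓
GC content: GC 13/17 = 76.5%, outside 36.4–62.7% ✗
Tm: Tm = 2·4 + 4·13 = 60°C ✓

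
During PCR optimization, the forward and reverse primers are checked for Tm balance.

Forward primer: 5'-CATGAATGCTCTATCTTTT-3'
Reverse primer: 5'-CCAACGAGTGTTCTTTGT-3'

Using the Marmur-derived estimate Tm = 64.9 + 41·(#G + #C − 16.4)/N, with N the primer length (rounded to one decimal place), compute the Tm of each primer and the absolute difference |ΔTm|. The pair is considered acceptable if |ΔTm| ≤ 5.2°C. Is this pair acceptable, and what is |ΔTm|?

Forward: G+C = 6, N = 19 → Tm = 64.9 + 41·(6 − 16.4)/19 = 42.5°C.
Reverse: G+C = 8, N = 18 → Tm = 64.9 + 41·(8 − 16.4)/18 = 45.8°C.
|ΔTm| = |42.5 − 45.8| = 3.3°C, ≤ 5.2°C.

|ΔTm| = 3.3°C; the pair is acceptable.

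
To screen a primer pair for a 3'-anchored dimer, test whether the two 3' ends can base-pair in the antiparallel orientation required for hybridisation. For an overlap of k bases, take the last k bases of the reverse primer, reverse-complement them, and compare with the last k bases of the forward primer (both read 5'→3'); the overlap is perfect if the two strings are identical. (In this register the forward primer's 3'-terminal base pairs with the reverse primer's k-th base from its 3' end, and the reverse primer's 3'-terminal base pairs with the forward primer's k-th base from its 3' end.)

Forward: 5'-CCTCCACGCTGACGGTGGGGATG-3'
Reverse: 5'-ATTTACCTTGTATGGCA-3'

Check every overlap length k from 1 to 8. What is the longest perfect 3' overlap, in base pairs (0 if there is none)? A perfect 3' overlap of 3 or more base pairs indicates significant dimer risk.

Longest perfect overlap: 2 complementary base pairs; below the dimer-risk threshold (threshold 3).

Last 8 bases (5'→3') — forward …TGGGGATG, reverse …GTATGGCA.
Reverse complement of the reverse primer's last 8 bases: TGCCATAC; its first k bases are the reverse complement of the reverse primer's last k bases, so a perfect k-base overlap needs the forward primer's last k bases to equal them.
Comparing (forward last k vs required): k=1: G vs T ✗; k=2: TG vs TG ✓; k=3: ATG vs TGC ✗; k=4: GATG vs TGCC ✗; k=5: GGATG vs TGCCA ✗; k=6: GGGATG vs TGCCAT ✗; k=7: GGGGATG vs TGCCATA ✗; k=8: TGGGGATG vs TGCCATAC ✗.
Only k = 2 is perfect, so the longest perfect 3' overlap is 2.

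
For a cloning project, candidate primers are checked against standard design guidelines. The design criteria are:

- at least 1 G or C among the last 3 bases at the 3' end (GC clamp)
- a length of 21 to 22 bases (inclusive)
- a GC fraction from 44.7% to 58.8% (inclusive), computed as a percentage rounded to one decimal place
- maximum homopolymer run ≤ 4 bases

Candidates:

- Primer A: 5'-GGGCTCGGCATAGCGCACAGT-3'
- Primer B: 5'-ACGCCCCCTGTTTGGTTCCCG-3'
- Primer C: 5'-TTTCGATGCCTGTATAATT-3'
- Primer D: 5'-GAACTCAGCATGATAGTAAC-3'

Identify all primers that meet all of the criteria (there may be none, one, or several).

None of the candidates satisfy all criteria.

Primer A (21 nt, A=4 T=3 G=8 C=6): 3' end AGT has 1 G/C ✓; length 21 ✓; GC 14/21 = 66.7%, outside 44.7–58.8% ✗; longest run = 3 ✓ — fails.
Primer B (21 nt, A=1 T=6 G=5 C=9): 3' end CCG has 3 G/C ✓; length 21 ✓; GC 14/21 = 66.7%, outside 44.7–58.8% ✗; longest run = 5, exceeds 4 ✗ — fails.
Primer C (19 nt, A=4 T=9 G=3 C=3): 3' end ATT has 0 G/C, need ≥1 ✗; length 19, outside 21–22 ✗; GC 6/19 = 31.6%, outside 44.7–58.8% ✗; longest run = 3 ✓ — fails.
Primer D (20 nt, A=8 T=4 G=4 C=4): 3' end AAC has 1 G/C ✓; length 20, outside 21–22 ✗; GC 8/20 = 40.0%, outside 44.7–58.8% ✗; longest run = 2 ✓ — fails.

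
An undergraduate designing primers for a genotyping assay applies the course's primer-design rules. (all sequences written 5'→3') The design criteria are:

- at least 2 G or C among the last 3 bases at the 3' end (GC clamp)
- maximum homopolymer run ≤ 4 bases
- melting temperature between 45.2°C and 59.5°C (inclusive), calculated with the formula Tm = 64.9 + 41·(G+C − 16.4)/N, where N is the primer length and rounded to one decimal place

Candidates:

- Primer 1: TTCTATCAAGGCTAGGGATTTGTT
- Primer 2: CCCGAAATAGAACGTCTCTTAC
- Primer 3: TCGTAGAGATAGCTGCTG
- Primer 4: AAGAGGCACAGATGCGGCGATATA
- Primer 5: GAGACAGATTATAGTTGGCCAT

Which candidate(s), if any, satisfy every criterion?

Primer 1 (24 nt, A=5 T=10 G=6 C=3): 3' end GTT has 1 G/C, need ≥2 ✗; longest run = 3 ✓; Tm = 64.9 + 41·(9 − 16.4)/24 = 52.3°C ✓ — fails.
Primer 2 (22 nt, A=7 T=5 G=3 C=7): 3' end TAC has 1 G/C, need ≥2 ✗; longest run = 3 ✓; Tm = 64.9 + 41·(10 − 16.4)/22 = 53.0°C ✓ — fails.
Primer 3 (18 nt, A=4 T=5 G=6 C=3): 3' end CTG has 2 G/C ✓; longest run = 1 ✓; Tm = 64.9 + 41·(9 − 16.4)/18 = 48.0°C ✓ — passes.
Primer 4 (24 nt, A=9 T=3 G=8 C=4): 3' end ATA has 0 G/C, need ≥2 ✗; longest run = 2 ✓; Tm = 64.9 + 41·(12 − 16.4)/24 = 57.4°C ✓ — fails.
Primer 5 (22 nt, A=7 T=6 G=6 C=3): 3' end CAT has 1 G/C, need ≥2 ✗; longest run = 2 ✓; Tm = 64.9 + 41·(9 − 16.4)/22 = 51.1°C ✓ — fails.

Primer 3 only.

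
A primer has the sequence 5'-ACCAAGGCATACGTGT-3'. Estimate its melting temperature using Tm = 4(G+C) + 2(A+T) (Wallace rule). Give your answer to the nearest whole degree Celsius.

Base counts: A=5, T=3, G=4, C=4 (length 16).
Tm = 2·(5+3) + 4·(4+4) = 2·8 + 4·8 = 16 + 32 = 48°C.

48°C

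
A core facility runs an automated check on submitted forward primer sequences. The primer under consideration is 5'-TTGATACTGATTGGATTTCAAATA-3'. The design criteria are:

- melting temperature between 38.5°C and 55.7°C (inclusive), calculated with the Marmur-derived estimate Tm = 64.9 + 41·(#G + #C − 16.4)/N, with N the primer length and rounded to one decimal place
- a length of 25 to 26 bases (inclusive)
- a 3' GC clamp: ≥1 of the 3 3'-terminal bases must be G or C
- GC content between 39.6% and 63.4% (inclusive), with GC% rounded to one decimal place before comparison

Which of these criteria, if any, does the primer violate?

Base counts: A=8, T=10, G=4, C=2 (length 24).
Tm: Tm = 64.9 + 41·(6 − 16.4)/24 = 47.1°C ✓
length: length 24, outside 25–26 ✗
GC clamp: 3' end ATA has 0 G/C, need ≥1 ✗
GC content: GC 6/24 = 25.0%, outside 39.6–63.4% ✗

Fails: length, GC clamp, GC content.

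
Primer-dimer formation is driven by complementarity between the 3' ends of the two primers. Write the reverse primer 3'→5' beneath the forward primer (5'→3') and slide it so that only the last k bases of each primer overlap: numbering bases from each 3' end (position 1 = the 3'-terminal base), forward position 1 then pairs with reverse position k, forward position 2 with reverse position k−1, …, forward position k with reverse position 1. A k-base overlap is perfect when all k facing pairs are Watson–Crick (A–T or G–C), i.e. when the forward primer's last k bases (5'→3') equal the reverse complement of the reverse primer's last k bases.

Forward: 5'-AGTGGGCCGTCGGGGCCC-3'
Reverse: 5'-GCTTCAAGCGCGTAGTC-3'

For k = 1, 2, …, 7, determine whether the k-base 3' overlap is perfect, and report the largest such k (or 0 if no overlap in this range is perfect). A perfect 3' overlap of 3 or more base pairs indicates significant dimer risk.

Longest perfect overlap: 0 complementary base pairs; below the dimer-risk threshold (threshold 3).

Last 7 bases (5'→3') — forward …GGGGCCC, reverse …CGTAGTC.
Reverse complement of the reverse primer's last 7 bases: GACTACG; its first k bases are the reverse complement of the reverse primer's last k bases, so a perfect k-base overlap needs the forward primer's last k bases to equal them.
Comparing (forward last k vs required): k=1: C vs G ✗; k=2: CC vs GA ✗; k=3: CCC vs GAC ✗; k=4: GCCC vs GACT ✗; k=5: GGCCC vs GACTA ✗; k=6: GGGCCC vs GACTAC ✗; k=7: GGGGCCC vs GACTACG ✗.
No overlap length from 1 to 7 is perfect, so the longest perfect 3' overlap is 0.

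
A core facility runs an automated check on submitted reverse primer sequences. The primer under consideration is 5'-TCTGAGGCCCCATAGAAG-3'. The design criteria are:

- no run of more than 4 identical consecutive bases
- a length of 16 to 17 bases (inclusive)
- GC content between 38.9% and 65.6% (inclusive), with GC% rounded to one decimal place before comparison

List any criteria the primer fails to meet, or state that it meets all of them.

Fails: length.

Base counts: A=5, T=3, G=5, C=5 (length 18).
homopolymer run: longest run = 4 ✓
length: length 18, outside 16–17 ✗
GC content: GC 10/18 = 55.6% ✓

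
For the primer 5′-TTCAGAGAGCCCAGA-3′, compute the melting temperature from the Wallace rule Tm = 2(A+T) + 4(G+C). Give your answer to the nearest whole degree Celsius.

Base counts: A=5, T=2, G=4, C=4 (length 15).
Tm = 2·(5+2) + 4·(4+4) = 2·7 + 4·8 = 14 + 32 = 46°C.

46°C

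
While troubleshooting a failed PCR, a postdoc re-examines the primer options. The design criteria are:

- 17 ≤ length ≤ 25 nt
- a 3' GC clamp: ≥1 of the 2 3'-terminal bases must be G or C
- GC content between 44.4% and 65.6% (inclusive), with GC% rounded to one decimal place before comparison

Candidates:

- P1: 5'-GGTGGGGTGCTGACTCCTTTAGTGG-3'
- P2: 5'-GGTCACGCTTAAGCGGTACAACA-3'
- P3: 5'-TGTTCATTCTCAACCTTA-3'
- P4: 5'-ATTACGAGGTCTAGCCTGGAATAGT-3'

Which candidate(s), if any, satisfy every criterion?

P1 and P2.

P1 (25 nt, A=2 T=8 G=11 C=4): length 25 ✓; 3' end GG has 2 G/C ✓; GC 15/25 = 60.0% ✓ — passes.
P2 (23 nt, A=7 T=4 G=6 C=6): length 23 ✓; 3' end CA has 1 G/C ✓; GC 12/23 = 52.2% ✓ — passes.
P3 (18 nt, A=4 T=8 G=1 C=5): length 18 ✓; 3' end TA has 0 G/C, need ≥1 ✗; GC 6/18 = 33.3%, outside 44.4–65.6% ✗ — fails.
P4 (25 nt, A=7 T=7 G=7 C=4): length 25 ✓; 3' end GT has 1 G/C ✓; GC 11/25 = 44.0%, outside 44.4–65.6% ✗ — fails.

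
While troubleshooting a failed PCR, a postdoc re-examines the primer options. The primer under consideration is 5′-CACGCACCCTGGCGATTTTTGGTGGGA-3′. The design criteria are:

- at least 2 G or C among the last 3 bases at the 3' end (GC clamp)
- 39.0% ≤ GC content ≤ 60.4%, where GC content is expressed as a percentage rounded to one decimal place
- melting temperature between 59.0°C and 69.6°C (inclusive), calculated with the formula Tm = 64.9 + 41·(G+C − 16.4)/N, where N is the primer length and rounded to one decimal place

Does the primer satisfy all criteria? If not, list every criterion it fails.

Meets all criteria.

Base counts: A=4, T=7, G=9, C=7 (length 27).
GC clamp: 3' end GGA has 2 G/C ✓
GC content: GC 16/27 = 59.3% ✓
Tm: Tm = 64.9 + 41·(16 − 16.4)/27 = 64.3°C ✓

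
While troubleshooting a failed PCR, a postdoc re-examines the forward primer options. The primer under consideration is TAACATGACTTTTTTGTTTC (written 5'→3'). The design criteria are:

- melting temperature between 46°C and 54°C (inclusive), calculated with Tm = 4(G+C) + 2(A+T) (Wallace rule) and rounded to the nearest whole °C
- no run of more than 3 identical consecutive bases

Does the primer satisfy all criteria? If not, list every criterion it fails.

Fails: homopolymer run.

Base counts: A=4, T=11, G=2, C=3 (length 20).
Tm: Tm = 2·15 + 4·5 = 50°C ✓
homopolymer run: longest run = 6, exceeds 3 ✗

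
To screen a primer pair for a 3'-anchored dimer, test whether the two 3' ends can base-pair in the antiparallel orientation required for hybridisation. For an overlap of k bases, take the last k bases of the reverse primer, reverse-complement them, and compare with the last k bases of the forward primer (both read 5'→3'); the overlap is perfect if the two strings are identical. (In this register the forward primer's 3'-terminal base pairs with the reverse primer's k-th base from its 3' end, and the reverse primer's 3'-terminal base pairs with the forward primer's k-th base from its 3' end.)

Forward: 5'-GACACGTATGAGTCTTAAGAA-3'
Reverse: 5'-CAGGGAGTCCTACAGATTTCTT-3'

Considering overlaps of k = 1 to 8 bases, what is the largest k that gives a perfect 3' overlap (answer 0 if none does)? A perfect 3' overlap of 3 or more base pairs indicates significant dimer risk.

Last 8 bases (5'→3') — forward …CTTAAGAA, reverse …GATTTCTT.
Reverse complement of the reverse primer's last 8 bases: AAGAAATC; its first k bases are the reverse complement of the reverse primer's last k bases, so a perfect k-base overlap needs the forward primer's last k bases to equal them.
Comparing (forward last k vs required): k=1: A vs A ✓; k=2: AA vs AA ✓; k=3: GAA vs AAG ✗; k=4: AGAA vs AAGA ✗; k=5: AAGAA vs AAGAA ✓; k=6: TAAGAA vs AAGAAA ✗; k=7: TTAAGAA vs AAGAAAT ✗; k=8: CTTAAGAA vs AAGAAATC ✗.
Perfect overlaps at k = 1, 2, 5; the largest is 5.

Longest perfect overlap: 5 complementary base pairs; significant dimer risk (threshold 3).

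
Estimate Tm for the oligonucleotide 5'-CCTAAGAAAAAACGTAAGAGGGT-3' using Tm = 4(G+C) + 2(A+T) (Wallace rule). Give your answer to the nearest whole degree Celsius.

Base counts: A=11, T=3, G=6, C=3 (length 23).
Tm = 2·(11+3) + 4·(6+3) = 2·14 + 4·9 = 28 + 36 = 64°C.

64°C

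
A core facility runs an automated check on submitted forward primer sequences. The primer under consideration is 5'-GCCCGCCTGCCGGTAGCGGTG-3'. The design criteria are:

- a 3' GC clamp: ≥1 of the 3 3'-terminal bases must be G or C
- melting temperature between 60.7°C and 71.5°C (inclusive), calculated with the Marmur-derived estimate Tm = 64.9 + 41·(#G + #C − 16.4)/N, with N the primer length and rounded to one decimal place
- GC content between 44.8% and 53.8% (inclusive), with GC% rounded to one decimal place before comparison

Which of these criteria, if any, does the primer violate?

Base counts: A=1, T=3, G=9, C=8 (length 21).
GC clamp: 3' end GTG has 2 G/C ✓
Tm: Tm = 64.9 + 41·(17 − 16.4)/21 = 66.1°C ✓
GC content: GC 17/21 = 81.0%, outside 44.8–53.8% ✗

Fails: GC content.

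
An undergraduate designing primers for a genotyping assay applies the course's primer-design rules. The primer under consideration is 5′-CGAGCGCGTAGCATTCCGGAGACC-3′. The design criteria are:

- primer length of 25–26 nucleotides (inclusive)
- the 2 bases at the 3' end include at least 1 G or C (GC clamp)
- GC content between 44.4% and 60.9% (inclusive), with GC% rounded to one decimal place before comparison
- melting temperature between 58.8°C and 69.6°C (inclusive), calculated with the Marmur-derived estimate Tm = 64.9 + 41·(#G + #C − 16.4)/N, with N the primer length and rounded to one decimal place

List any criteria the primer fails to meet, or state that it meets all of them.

Base counts: A=5, T=3, G=8, C=8 (length 24).
length: length 24, outside 25–26 ✗
GC clamp: 3' end CC has 2 G/C ✓
GC content: GC 16/24 = 66.7%, outside 44.4–60.9% ✗
Tm: Tm = 64.9 + 41·(16 − 16.4)/24 = 64.2°C ✓

Fails: length, GC content.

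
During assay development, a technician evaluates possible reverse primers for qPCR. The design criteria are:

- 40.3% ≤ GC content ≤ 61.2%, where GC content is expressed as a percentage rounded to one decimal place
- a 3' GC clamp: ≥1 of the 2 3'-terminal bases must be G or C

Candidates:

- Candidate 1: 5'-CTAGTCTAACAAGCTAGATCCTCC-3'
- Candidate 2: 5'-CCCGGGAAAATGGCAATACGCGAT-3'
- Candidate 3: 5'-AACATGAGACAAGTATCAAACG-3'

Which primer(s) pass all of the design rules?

Candidate 1 (24 nt, A=7 T=6 G=3 C=8): GC 11/24 = 45.8% ✓; 3' end CC has 2 G/C ✓ — passes.
Candidate 2 (24 nt, A=8 T=3 G=7 C=6): GC 13/24 = 54.2% ✓; 3' end AT has 0 G/C, need ≥1 ✗ — fails.
Candidate 3 (22 nt, A=11 T=3 G=4 C=4): GC 8/22 = 36.4%, outside 40.3–61.2% ✗; 3' end CG has 2 G/C ✓ — fails.

Candidate 1 only.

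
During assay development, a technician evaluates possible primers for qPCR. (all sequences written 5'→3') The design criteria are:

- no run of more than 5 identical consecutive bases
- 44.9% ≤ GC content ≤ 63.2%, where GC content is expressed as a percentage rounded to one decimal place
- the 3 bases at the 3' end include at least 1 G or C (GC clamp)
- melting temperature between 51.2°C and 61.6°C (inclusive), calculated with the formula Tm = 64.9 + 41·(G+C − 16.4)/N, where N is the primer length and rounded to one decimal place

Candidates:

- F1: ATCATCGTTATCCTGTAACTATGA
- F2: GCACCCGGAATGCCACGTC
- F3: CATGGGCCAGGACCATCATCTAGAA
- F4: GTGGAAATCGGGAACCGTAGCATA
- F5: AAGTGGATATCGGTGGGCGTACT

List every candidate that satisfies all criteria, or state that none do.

F1 (24 nt, A=7 T=9 G=3 C=5): longest run = 2 ✓; GC 8/24 = 33.3%, outside 44.9–63.2% ✗; 3' end TGA has 1 G/C ✓; Tm = 64.9 + 41·(8 − 16.4)/24 = 50.6°C, outside 51.2–61.6°C ✗ — fails.
F2 (19 nt, A=4 T=2 G=5 C=8): longest run = 3 ✓; GC 13/19 = 68.4%, outside 44.9–63.2% ✗; 3' end GTC has 2 G/C ✓; Tm = 64.9 + 41·(13 − 16.4)/19 = 57.6°C ✓ — fails.
F3 (25 nt, A=8 T=4 G=6 C=7): longest run = 3 ✓; GC 13/25 = 52.0% ✓; 3' end GAA has 1 G/C ✓; Tm = 64.9 + 41·(13 − 16.4)/25 = 59.3°C ✓ — passes.
F4 (24 nt, A=8 T=4 G=8 C=4): longest run = 3 ✓; GC 12/24 = 50.0% ✓; 3' end ATA has 0 G/C, need ≥1 ✗; Tm = 64.9 + 41·(12 − 16.4)/24 = 57.4°C ✓ — fails.
F5 (23 nt, A=5 T=6 G=9 C=3): longest run = 3 ✓; GC 12/23 = 52.2% ✓; 3' end ACT has 1 G/C ✓; Tm = 64.9 + 41·(12 − 16.4)/23 = 57.1°C ✓ — passes.

F3 and F5.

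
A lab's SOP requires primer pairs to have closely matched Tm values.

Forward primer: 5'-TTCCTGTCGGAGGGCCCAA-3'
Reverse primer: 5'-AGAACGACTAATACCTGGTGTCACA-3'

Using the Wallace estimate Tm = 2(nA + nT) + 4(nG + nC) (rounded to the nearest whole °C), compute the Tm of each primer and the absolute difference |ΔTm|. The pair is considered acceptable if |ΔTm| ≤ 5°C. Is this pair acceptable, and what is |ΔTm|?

|ΔTm| = 10°C; the pair is not acceptable.

Forward: A=3 T=4 G=6 C=6 → Tm = 2·7 + 4·12 = 62°C.
Reverse: A=9 T=5 G=5 C=6 → Tm = 2·14 + 4·11 = 72°C.
|ΔTm| = |62 − 72| = 10°C, > 5°C.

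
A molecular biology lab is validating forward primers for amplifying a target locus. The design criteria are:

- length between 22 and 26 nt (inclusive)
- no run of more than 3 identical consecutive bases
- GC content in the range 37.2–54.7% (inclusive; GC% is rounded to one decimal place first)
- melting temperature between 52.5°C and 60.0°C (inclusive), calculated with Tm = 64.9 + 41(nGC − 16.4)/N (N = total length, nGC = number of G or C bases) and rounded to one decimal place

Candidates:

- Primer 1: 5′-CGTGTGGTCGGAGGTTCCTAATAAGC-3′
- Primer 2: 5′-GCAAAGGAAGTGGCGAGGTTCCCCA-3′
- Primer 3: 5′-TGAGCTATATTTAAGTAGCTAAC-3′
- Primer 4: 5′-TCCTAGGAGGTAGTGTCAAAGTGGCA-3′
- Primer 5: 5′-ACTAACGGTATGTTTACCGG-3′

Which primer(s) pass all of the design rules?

Primer 4 only.

Primer 1 (26 nt, A=5 T=7 G=9 C=5): length 26 ✓; longest run = 2 ✓; GC 14/26 = 53.8% ✓; Tm = 64.9 + 41·(14 − 16.4)/26 = 61.1°C, outside 52.5–60.0°C ✗ — fails.
Primer 2 (25 nt, A=7 T=3 G=9 C=6): length 25 ✓; longest run = 4, exceeds 3 ✗; GC 15/25 = 60.0%, outside 37.2–54.7% ✗; Tm = 64.9 + 41·(15 − 16.4)/25 = 62.6°C, outside 52.5–60.0°C ✗ — fails.
Primer 3 (23 nt, A=8 T=8 G=4 C=3): length 23 ✓; longest run = 3 ✓; GC 7/23 = 30.4%, outside 37.2–54.7% ✗; Tm = 64.9 + 41·(7 − 16.4)/23 = 48.1°C, outside 52.5–60.0°C ✗ — fails.
Primer 4 (26 nt, A=7 T=6 G=9 C=4): length 26 ✓; longest run = 3 ✓; GC 13/26 = 50.0% ✓; Tm = 64.9 + 41·(13 − 16.4)/26 = 59.5°C ✓ — passes.
Primer 5 (20 nt, A=5 T=6 G=5 C=4): length 20, outside 22–26 ✗; longest run = 3 ✓; GC 9/20 = 45.0% ✓; Tm = 64.9 + 41·(9 − 16.4)/20 = 49.7°C, outside 52.5–60.0°C ✗ — fails.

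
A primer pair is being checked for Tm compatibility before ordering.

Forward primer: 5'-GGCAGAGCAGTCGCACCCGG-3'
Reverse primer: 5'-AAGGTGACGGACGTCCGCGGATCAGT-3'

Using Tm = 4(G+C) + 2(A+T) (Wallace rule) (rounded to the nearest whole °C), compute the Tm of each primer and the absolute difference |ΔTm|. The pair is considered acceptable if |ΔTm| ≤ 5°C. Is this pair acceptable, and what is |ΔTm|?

Forward: A=4 T=1 G=8 C=7 → Tm = 2·5 + 4·15 = 70°C.
Reverse: A=6 T=4 G=10 C=6 → Tm = 2·10 + 4·16 = 84°C.
|ΔTm| = |70 − 84| = 14°C, > 5°C.

|ΔTm| = 14°C; the pair is not acceptable.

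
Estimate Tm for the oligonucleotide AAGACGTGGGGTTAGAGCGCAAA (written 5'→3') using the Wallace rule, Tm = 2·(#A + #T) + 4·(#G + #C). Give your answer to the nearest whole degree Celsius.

Base counts: A=8, T=3, G=9, C=3 (length 23).
Tm = 2·(8+3) + 4·(9+3) = 2·11 + 4·12 = 22 + 48 = 70°C.

70°C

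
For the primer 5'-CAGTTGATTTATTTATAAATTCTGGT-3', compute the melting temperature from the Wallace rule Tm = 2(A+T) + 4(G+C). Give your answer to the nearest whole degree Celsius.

Base counts: A=7, T=13, G=4, C=2 (length 26).
Tm = 2·(7+13) + 4·(4+2) = 2·20 + 4·6 = 40 + 24 = 64°C.

64°C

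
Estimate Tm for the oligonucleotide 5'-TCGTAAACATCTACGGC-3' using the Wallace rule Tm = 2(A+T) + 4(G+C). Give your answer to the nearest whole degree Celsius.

50°C

Base counts: A=5, T=4, G=3, C=5 (length 17).
Tm = 2·(5+4) + 4·(3+5) = 2·9 + 4·8 = 18 + 32 = 50°C.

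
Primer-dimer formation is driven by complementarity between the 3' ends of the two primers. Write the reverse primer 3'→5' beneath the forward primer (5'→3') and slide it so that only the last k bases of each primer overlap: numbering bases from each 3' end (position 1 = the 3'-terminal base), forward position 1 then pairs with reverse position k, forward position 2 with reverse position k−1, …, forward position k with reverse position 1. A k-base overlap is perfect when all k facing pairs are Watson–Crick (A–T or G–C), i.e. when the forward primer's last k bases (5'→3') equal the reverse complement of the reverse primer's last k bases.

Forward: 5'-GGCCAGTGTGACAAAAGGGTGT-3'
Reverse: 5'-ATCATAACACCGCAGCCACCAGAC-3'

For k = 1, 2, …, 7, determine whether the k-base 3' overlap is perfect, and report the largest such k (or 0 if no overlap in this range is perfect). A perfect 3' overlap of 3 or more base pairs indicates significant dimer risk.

Longest perfect overlap: 2 complementary base pairs; below the dimer-risk threshold (threshold 3).

Last 7 bases (5'→3') — forward …AGGGTGT, reverse …ACCAGAC.
Reverse complement of the reverse primer's last 7 bases: GTCTGGT; its first k bases are the reverse complement of the reverse primer's last k bases, so a perfect k-base overlap needs the forward primer's last k bases to equal them.
Comparing (forward last k vs required): k=1: T vs G ✗; k=2: GT vs GT ✓; k=3: TGT vs GTC ✗; k=4: GTGT vs GTCT ✗; k=5: GGTGT vs GTCTG ✗; k=6: GGGTGT vs GTCTGG ✗; k=7: AGGGTGT vs GTCTGGT ✗.
Only k = 2 is perfect, so the longest perfect 3' overlap is 2.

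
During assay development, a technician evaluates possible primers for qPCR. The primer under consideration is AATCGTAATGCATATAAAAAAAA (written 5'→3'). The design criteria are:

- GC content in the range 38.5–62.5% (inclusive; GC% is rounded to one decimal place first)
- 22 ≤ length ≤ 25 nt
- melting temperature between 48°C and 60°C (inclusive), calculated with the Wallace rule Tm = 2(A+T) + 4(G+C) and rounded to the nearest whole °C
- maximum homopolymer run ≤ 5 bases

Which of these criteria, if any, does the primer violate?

Fails: GC content, homopolymer run.

Base counts: A=14, T=5, G=2, C=2 (length 23).
GC content: GC 4/23 = 17.4%, outside 38.5–62.5% ✗
length: length 23 ✓
Tm: Tm = 2·19 + 4·4 = 54°C ✓
homopolymer run: longest run = 8, exceeds 5 ✗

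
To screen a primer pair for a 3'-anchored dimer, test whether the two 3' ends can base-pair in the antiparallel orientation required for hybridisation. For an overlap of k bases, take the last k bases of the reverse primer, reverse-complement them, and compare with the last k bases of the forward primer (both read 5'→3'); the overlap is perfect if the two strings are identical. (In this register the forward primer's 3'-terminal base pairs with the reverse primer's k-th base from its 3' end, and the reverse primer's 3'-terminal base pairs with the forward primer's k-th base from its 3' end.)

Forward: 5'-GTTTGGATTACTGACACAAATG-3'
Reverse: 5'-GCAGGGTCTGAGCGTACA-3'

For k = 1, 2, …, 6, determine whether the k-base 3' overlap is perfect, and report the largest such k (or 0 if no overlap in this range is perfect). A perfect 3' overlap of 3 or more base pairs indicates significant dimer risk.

Longest perfect overlap: 2 complementary base pairs; below the dimer-risk threshold (threshold 3).

Last 6 bases (5'→3') — forward …CAAATG, reverse …CGTACA.
Reverse complement of the reverse primer's last 6 bases: TGTACG; its first k bases are the reverse complement of the reverse primer's last k bases, so a perfect k-base overlap needs the forward primer's last k bases to equal them.
Comparing (forward last k vs required): k=1: G vs T ✗; k=2: TG vs TG ✓; k=3: ATG vs TGT ✗; k=4: AATG vs TGTA ✗; k=5: AAATG vs TGTAC ✗; k=6: CAAATG vs TGTACG ✗.
Only k = 2 is perfect, so the longest perfect 3' overlap is 2.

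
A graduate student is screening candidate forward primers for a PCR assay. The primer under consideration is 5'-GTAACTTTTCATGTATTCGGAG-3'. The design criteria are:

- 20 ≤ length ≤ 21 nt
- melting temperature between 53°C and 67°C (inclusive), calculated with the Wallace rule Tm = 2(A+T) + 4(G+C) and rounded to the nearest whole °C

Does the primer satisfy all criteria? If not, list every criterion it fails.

Fails: length.

Base counts: A=5, T=9, G=5, C=3 (length 22).
length: length 22, outside 20–21 ✗
Tm: Tm = 2·14 + 4·8 = 60°C ✓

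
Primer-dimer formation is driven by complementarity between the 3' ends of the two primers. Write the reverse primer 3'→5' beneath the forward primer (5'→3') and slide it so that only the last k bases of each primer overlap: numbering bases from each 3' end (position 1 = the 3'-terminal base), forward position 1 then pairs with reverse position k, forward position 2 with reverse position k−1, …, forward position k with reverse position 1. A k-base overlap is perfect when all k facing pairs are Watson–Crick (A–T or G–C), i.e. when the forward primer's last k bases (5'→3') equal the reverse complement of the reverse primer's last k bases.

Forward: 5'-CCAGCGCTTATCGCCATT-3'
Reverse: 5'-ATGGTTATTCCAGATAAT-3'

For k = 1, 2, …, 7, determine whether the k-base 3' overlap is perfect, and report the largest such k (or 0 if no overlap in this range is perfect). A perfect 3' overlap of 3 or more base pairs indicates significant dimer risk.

Last 7 bases (5'→3') — forward …CGCCATT, reverse …AGATAAT.
Reverse complement of the reverse primer's last 7 bases: ATTATCT; its first k bases are the reverse complement of the reverse primer's last k bases, so a perfect k-base overlap needs the forward primer's last k bases to equal them.
Comparing (forward last k vs required): k=1: T vs A ✗; k=2: TT vs AT ✗; k=3: ATT vs ATT ✓; k=4: CATT vs ATTA ✗; k=5: CCATT vs ATTAT ✗; k=6: GCCATT vs ATTATC ✗; k=7: CGCCATT vs ATTATCT ✗.
Only k = 3 is perfect, so the longest perfect 3' overlap is 3.

Longest perfect overlap: 3 complementary base pairs; significant dimer risk (threshold 3).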